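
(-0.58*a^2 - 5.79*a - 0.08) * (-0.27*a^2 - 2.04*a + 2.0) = 0.1566*a^4 + 2.7465*a^3 + 10.6732*a^2 - 11.4168*a - 0.16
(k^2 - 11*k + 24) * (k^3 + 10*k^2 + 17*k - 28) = k^5 - k^4 - 69*k^3 + 25*k^2 + 716*k - 672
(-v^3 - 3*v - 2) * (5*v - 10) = -5*v^4 + 10*v^3 - 15*v^2 + 20*v + 20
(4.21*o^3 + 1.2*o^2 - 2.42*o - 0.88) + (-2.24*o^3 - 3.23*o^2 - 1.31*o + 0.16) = 1.97*o^3 - 2.03*o^2 - 3.73*o - 0.72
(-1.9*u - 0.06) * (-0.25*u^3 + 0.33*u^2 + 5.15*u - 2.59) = 0.475*u^4 - 0.612*u^3 - 9.8048*u^2 + 4.612*u + 0.1554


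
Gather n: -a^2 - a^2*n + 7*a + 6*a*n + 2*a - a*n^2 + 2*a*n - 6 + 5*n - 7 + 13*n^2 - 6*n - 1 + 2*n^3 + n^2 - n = -a^2 + 9*a + 2*n^3 + n^2*(14 - a) + n*(-a^2 + 8*a - 2) - 14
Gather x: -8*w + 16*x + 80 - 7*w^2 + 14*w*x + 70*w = -7*w^2 + 62*w + x*(14*w + 16) + 80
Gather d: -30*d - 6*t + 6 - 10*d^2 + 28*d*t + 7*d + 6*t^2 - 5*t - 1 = -10*d^2 + d*(28*t - 23) + 6*t^2 - 11*t + 5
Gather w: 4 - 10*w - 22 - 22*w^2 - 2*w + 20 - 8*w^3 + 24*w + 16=-8*w^3 - 22*w^2 + 12*w + 18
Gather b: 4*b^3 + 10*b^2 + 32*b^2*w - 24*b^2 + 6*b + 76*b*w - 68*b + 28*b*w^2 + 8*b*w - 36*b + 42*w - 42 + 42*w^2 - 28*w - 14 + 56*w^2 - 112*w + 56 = 4*b^3 + b^2*(32*w - 14) + b*(28*w^2 + 84*w - 98) + 98*w^2 - 98*w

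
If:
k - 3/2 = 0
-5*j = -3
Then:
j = 3/5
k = 3/2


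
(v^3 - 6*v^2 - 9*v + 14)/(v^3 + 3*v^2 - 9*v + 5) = (v^2 - 5*v - 14)/(v^2 + 4*v - 5)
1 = 1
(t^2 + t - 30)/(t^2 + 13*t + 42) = (t - 5)/(t + 7)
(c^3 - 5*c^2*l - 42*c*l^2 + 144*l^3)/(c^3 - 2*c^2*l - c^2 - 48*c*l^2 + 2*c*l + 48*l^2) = (c - 3*l)/(c - 1)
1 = 1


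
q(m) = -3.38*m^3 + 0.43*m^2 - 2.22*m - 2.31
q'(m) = -10.14*m^2 + 0.86*m - 2.22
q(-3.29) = 130.01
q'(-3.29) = -114.81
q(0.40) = -3.35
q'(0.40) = -3.50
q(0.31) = -3.06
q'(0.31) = -2.93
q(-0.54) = -0.45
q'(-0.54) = -5.64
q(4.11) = -238.83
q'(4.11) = -169.97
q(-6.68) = 1039.21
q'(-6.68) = -460.44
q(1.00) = -7.48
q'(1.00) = -11.50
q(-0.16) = -1.93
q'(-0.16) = -2.62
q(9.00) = -2451.48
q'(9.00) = -815.82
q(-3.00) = 99.48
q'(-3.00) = -96.06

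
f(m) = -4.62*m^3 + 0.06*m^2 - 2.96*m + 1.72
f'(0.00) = -2.96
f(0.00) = 1.72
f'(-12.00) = -2000.24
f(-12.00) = 8029.24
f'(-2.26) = -74.02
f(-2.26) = 62.05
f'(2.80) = -111.29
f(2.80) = -107.52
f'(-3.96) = -220.78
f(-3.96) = 301.28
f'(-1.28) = -25.82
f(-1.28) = 15.30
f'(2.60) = -96.34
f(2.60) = -86.77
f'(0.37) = -4.81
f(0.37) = 0.40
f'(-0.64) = -8.71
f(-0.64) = 4.85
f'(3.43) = -165.61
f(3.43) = -194.16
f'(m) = -13.86*m^2 + 0.12*m - 2.96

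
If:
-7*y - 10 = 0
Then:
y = -10/7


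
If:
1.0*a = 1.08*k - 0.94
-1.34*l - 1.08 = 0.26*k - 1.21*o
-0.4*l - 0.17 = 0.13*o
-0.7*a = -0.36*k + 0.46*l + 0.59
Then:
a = -0.04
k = 0.83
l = -0.57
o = 0.44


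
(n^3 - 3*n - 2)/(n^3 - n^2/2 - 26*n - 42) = 2*(-n^3 + 3*n + 2)/(-2*n^3 + n^2 + 52*n + 84)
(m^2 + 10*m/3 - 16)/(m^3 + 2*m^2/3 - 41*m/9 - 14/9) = 3*(3*m^2 + 10*m - 48)/(9*m^3 + 6*m^2 - 41*m - 14)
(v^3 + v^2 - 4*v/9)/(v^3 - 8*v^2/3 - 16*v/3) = (v - 1/3)/(v - 4)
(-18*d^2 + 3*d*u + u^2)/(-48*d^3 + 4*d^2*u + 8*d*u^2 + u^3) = (-3*d + u)/(-8*d^2 + 2*d*u + u^2)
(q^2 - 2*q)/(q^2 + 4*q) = (q - 2)/(q + 4)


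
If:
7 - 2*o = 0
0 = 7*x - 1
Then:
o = 7/2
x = 1/7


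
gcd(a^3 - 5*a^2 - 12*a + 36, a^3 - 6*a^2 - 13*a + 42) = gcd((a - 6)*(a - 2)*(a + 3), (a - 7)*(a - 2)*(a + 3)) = a^2 + a - 6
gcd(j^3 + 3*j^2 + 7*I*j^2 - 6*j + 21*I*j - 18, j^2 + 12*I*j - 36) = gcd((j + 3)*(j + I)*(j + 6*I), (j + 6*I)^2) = j + 6*I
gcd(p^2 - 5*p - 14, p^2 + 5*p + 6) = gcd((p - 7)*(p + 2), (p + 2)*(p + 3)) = p + 2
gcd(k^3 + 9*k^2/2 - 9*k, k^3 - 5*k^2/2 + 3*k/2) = k^2 - 3*k/2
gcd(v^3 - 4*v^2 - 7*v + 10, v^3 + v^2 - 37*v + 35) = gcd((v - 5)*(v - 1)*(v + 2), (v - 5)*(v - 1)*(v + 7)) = v^2 - 6*v + 5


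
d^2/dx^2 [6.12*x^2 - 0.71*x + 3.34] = 12.2400000000000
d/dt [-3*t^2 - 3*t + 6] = -6*t - 3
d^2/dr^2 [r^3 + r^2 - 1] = 6*r + 2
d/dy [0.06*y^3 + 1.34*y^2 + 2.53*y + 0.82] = 0.18*y^2 + 2.68*y + 2.53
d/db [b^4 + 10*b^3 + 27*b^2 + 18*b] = 4*b^3 + 30*b^2 + 54*b + 18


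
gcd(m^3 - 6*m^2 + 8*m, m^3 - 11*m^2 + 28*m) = m^2 - 4*m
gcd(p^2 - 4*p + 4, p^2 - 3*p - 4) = 1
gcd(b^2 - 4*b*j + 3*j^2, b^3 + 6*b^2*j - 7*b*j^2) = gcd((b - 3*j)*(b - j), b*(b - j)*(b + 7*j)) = b - j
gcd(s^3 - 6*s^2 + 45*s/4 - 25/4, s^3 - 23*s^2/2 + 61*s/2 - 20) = s^2 - 7*s/2 + 5/2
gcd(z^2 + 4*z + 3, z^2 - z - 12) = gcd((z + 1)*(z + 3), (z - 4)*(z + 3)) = z + 3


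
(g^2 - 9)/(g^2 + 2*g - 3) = (g - 3)/(g - 1)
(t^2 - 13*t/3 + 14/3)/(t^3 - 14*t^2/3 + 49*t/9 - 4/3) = 3*(3*t^2 - 13*t + 14)/(9*t^3 - 42*t^2 + 49*t - 12)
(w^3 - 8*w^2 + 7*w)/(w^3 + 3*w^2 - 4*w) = (w - 7)/(w + 4)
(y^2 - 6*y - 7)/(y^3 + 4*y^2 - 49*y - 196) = (y + 1)/(y^2 + 11*y + 28)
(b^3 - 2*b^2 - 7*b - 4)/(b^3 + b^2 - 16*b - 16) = (b + 1)/(b + 4)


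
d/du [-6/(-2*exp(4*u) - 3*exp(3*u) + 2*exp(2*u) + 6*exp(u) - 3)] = (-48*exp(3*u) - 54*exp(2*u) + 24*exp(u) + 36)*exp(u)/(2*exp(4*u) + 3*exp(3*u) - 2*exp(2*u) - 6*exp(u) + 3)^2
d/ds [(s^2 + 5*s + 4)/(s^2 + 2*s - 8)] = -3/(s^2 - 4*s + 4)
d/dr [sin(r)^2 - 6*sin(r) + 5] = 2*(sin(r) - 3)*cos(r)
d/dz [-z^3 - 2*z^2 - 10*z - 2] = -3*z^2 - 4*z - 10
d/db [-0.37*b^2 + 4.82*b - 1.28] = 4.82 - 0.74*b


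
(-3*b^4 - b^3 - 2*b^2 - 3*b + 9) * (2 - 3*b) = 9*b^5 - 3*b^4 + 4*b^3 + 5*b^2 - 33*b + 18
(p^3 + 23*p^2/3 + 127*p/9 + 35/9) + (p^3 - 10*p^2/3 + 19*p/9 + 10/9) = 2*p^3 + 13*p^2/3 + 146*p/9 + 5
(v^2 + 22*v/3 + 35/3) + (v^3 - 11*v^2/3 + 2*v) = v^3 - 8*v^2/3 + 28*v/3 + 35/3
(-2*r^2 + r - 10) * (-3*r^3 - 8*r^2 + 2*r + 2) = 6*r^5 + 13*r^4 + 18*r^3 + 78*r^2 - 18*r - 20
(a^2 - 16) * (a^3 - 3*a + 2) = a^5 - 19*a^3 + 2*a^2 + 48*a - 32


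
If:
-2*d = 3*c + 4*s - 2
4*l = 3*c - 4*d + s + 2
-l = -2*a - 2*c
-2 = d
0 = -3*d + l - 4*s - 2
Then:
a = 92/57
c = -14/57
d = -2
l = 52/19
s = 32/19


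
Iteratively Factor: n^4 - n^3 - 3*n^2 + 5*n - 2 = (n - 1)*(n^3 - 3*n + 2) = (n - 1)^2*(n^2 + n - 2) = (n - 1)^3*(n + 2)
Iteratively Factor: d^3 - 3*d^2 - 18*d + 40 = (d - 5)*(d^2 + 2*d - 8) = (d - 5)*(d - 2)*(d + 4)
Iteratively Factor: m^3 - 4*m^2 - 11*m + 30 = (m - 5)*(m^2 + m - 6) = (m - 5)*(m - 2)*(m + 3)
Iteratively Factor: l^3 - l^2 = (l)*(l^2 - l) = l*(l - 1)*(l)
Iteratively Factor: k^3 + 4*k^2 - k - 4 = (k - 1)*(k^2 + 5*k + 4) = (k - 1)*(k + 1)*(k + 4)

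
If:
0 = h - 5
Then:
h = 5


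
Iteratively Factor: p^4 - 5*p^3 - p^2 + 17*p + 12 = (p + 1)*(p^3 - 6*p^2 + 5*p + 12) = (p + 1)^2*(p^2 - 7*p + 12) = (p - 4)*(p + 1)^2*(p - 3)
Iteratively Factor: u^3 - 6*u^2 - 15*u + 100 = (u - 5)*(u^2 - u - 20) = (u - 5)^2*(u + 4)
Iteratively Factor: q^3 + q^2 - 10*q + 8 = (q - 2)*(q^2 + 3*q - 4) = (q - 2)*(q + 4)*(q - 1)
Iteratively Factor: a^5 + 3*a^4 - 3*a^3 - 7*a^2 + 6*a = (a - 1)*(a^4 + 4*a^3 + a^2 - 6*a) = (a - 1)*(a + 2)*(a^3 + 2*a^2 - 3*a) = a*(a - 1)*(a + 2)*(a^2 + 2*a - 3) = a*(a - 1)^2*(a + 2)*(a + 3)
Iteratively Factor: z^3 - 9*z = (z + 3)*(z^2 - 3*z) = (z - 3)*(z + 3)*(z)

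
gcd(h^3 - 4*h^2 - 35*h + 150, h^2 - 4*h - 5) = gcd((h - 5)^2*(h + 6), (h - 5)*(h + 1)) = h - 5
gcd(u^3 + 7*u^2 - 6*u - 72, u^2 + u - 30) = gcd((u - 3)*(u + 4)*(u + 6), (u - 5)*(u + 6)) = u + 6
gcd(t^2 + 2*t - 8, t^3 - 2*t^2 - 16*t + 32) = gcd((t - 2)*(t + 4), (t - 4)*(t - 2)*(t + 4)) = t^2 + 2*t - 8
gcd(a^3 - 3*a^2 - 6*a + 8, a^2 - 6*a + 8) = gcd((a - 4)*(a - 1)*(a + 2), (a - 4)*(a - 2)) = a - 4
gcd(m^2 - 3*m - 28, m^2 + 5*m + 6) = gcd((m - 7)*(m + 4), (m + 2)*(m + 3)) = 1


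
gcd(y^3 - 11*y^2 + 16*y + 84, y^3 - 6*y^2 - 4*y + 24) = y^2 - 4*y - 12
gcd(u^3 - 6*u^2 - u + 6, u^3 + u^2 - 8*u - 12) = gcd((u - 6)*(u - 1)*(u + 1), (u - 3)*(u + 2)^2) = 1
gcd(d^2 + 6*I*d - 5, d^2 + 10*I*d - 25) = d + 5*I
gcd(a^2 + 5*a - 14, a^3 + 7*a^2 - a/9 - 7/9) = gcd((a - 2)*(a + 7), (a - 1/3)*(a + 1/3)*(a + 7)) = a + 7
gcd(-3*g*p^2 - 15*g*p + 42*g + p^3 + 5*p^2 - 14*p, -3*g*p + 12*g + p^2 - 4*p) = -3*g + p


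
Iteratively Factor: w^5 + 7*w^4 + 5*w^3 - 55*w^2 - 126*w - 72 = (w + 3)*(w^4 + 4*w^3 - 7*w^2 - 34*w - 24) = (w + 1)*(w + 3)*(w^3 + 3*w^2 - 10*w - 24) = (w - 3)*(w + 1)*(w + 3)*(w^2 + 6*w + 8) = (w - 3)*(w + 1)*(w + 3)*(w + 4)*(w + 2)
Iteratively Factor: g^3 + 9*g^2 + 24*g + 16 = (g + 1)*(g^2 + 8*g + 16) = (g + 1)*(g + 4)*(g + 4)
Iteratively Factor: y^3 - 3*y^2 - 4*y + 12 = (y + 2)*(y^2 - 5*y + 6) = (y - 2)*(y + 2)*(y - 3)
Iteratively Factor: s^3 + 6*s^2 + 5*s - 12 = (s + 3)*(s^2 + 3*s - 4) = (s - 1)*(s + 3)*(s + 4)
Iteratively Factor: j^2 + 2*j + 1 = (j + 1)*(j + 1)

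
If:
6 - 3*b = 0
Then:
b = 2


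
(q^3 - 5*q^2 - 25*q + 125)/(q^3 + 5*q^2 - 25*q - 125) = (q - 5)/(q + 5)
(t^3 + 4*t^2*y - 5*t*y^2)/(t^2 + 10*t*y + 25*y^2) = t*(t - y)/(t + 5*y)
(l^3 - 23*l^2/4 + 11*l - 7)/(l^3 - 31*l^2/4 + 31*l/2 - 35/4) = (l^2 - 4*l + 4)/(l^2 - 6*l + 5)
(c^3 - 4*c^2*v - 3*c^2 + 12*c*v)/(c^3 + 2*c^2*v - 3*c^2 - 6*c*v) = (c - 4*v)/(c + 2*v)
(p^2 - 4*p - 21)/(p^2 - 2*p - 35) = (p + 3)/(p + 5)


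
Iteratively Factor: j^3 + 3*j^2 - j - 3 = (j - 1)*(j^2 + 4*j + 3) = (j - 1)*(j + 3)*(j + 1)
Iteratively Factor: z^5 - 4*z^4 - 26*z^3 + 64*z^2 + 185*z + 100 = (z + 1)*(z^4 - 5*z^3 - 21*z^2 + 85*z + 100) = (z - 5)*(z + 1)*(z^3 - 21*z - 20) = (z - 5)^2*(z + 1)*(z^2 + 5*z + 4) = (z - 5)^2*(z + 1)^2*(z + 4)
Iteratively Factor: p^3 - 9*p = (p - 3)*(p^2 + 3*p) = (p - 3)*(p + 3)*(p)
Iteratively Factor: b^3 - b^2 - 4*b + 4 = (b + 2)*(b^2 - 3*b + 2) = (b - 1)*(b + 2)*(b - 2)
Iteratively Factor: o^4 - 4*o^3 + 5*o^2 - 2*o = (o - 1)*(o^3 - 3*o^2 + 2*o) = (o - 2)*(o - 1)*(o^2 - o) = o*(o - 2)*(o - 1)*(o - 1)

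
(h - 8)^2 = h^2 - 16*h + 64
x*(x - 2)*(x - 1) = x^3 - 3*x^2 + 2*x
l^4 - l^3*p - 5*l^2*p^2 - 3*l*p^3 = l*(l - 3*p)*(l + p)^2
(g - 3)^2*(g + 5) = g^3 - g^2 - 21*g + 45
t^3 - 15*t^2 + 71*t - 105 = (t - 7)*(t - 5)*(t - 3)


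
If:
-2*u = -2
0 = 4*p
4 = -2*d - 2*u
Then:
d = -3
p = 0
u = 1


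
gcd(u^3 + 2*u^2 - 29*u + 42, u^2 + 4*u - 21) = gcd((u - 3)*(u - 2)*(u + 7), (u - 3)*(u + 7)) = u^2 + 4*u - 21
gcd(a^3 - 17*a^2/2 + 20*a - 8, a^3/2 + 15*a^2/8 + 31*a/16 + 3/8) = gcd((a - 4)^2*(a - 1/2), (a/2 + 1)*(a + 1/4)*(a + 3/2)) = 1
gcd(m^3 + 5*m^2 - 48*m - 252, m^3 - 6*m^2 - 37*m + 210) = m^2 - m - 42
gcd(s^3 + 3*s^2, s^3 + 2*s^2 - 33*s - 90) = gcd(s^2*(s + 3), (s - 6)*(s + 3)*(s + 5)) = s + 3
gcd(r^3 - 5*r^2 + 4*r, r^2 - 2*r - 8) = r - 4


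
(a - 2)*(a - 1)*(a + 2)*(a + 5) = a^4 + 4*a^3 - 9*a^2 - 16*a + 20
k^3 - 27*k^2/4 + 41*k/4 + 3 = (k - 4)*(k - 3)*(k + 1/4)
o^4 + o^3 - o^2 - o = o*(o - 1)*(o + 1)^2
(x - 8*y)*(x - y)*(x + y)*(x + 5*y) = x^4 - 3*x^3*y - 41*x^2*y^2 + 3*x*y^3 + 40*y^4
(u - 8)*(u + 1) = u^2 - 7*u - 8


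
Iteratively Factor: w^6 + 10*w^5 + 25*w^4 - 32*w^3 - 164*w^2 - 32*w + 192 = (w + 4)*(w^5 + 6*w^4 + w^3 - 36*w^2 - 20*w + 48) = (w - 2)*(w + 4)*(w^4 + 8*w^3 + 17*w^2 - 2*w - 24) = (w - 2)*(w + 3)*(w + 4)*(w^3 + 5*w^2 + 2*w - 8) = (w - 2)*(w - 1)*(w + 3)*(w + 4)*(w^2 + 6*w + 8) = (w - 2)*(w - 1)*(w + 3)*(w + 4)^2*(w + 2)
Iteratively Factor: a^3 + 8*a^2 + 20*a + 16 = (a + 2)*(a^2 + 6*a + 8) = (a + 2)*(a + 4)*(a + 2)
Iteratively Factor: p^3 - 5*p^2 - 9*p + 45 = (p + 3)*(p^2 - 8*p + 15) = (p - 3)*(p + 3)*(p - 5)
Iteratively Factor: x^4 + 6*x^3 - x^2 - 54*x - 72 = (x + 2)*(x^3 + 4*x^2 - 9*x - 36) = (x + 2)*(x + 3)*(x^2 + x - 12) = (x - 3)*(x + 2)*(x + 3)*(x + 4)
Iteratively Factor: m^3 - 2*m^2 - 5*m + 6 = (m - 3)*(m^2 + m - 2) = (m - 3)*(m - 1)*(m + 2)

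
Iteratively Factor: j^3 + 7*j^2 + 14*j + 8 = (j + 4)*(j^2 + 3*j + 2) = (j + 2)*(j + 4)*(j + 1)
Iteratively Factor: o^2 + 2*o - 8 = (o + 4)*(o - 2)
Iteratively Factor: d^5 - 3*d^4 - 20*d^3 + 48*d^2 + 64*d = (d + 1)*(d^4 - 4*d^3 - 16*d^2 + 64*d) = (d - 4)*(d + 1)*(d^3 - 16*d) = (d - 4)*(d + 1)*(d + 4)*(d^2 - 4*d) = (d - 4)^2*(d + 1)*(d + 4)*(d)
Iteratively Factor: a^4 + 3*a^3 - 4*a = (a - 1)*(a^3 + 4*a^2 + 4*a) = a*(a - 1)*(a^2 + 4*a + 4) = a*(a - 1)*(a + 2)*(a + 2)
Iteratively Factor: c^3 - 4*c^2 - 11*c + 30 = (c + 3)*(c^2 - 7*c + 10) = (c - 5)*(c + 3)*(c - 2)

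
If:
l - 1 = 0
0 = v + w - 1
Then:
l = 1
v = 1 - w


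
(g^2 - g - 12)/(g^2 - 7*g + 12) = (g + 3)/(g - 3)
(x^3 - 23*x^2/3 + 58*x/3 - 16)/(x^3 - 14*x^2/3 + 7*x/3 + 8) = (x - 2)/(x + 1)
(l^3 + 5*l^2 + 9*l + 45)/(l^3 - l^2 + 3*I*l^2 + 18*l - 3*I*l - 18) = (l^2 + l*(5 + 3*I) + 15*I)/(l^2 + l*(-1 + 6*I) - 6*I)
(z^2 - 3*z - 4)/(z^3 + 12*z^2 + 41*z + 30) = (z - 4)/(z^2 + 11*z + 30)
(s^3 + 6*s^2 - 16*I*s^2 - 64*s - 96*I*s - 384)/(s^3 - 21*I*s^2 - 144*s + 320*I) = (s + 6)/(s - 5*I)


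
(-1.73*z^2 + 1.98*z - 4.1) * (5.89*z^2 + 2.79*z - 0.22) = -10.1897*z^4 + 6.8355*z^3 - 18.2442*z^2 - 11.8746*z + 0.902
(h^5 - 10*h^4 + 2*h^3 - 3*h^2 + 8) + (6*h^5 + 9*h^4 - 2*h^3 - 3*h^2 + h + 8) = 7*h^5 - h^4 - 6*h^2 + h + 16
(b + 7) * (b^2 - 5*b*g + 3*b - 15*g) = b^3 - 5*b^2*g + 10*b^2 - 50*b*g + 21*b - 105*g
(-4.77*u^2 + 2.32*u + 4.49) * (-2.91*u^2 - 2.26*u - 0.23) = 13.8807*u^4 + 4.029*u^3 - 17.212*u^2 - 10.681*u - 1.0327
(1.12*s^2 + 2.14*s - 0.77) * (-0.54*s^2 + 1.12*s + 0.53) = -0.6048*s^4 + 0.0988*s^3 + 3.4062*s^2 + 0.2718*s - 0.4081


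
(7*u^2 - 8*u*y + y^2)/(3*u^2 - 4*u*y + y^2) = (-7*u + y)/(-3*u + y)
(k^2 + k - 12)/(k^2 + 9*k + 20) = (k - 3)/(k + 5)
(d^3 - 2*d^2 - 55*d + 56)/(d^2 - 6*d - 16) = (d^2 + 6*d - 7)/(d + 2)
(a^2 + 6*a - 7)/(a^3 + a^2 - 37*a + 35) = 1/(a - 5)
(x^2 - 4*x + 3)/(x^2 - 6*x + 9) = (x - 1)/(x - 3)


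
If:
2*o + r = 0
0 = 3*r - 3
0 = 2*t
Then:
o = -1/2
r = 1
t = 0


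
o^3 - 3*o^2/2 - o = o*(o - 2)*(o + 1/2)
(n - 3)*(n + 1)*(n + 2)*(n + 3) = n^4 + 3*n^3 - 7*n^2 - 27*n - 18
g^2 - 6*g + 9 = (g - 3)^2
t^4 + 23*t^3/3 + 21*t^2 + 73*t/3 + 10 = (t + 1)*(t + 5/3)*(t + 2)*(t + 3)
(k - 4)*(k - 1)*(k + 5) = k^3 - 21*k + 20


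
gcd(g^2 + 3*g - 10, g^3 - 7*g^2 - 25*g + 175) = g + 5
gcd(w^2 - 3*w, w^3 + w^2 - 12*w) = w^2 - 3*w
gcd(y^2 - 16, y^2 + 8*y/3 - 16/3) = y + 4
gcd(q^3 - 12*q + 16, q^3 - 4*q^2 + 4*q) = q^2 - 4*q + 4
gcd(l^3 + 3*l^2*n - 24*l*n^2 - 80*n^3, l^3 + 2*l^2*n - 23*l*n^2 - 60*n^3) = l^2 - l*n - 20*n^2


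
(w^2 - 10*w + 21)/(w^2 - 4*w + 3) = (w - 7)/(w - 1)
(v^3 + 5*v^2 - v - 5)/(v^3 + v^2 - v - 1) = (v + 5)/(v + 1)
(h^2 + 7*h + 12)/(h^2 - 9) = (h + 4)/(h - 3)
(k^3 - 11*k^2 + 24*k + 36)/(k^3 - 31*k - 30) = (k - 6)/(k + 5)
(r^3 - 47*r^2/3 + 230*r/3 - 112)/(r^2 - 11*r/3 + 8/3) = (r^2 - 13*r + 42)/(r - 1)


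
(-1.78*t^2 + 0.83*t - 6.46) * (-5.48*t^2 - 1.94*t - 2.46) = 9.7544*t^4 - 1.0952*t^3 + 38.1694*t^2 + 10.4906*t + 15.8916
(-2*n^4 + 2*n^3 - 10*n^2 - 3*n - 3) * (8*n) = -16*n^5 + 16*n^4 - 80*n^3 - 24*n^2 - 24*n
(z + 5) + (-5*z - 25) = -4*z - 20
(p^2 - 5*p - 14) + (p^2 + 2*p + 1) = 2*p^2 - 3*p - 13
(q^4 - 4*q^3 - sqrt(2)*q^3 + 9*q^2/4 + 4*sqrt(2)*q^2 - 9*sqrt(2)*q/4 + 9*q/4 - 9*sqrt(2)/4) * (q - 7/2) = q^5 - 15*q^4/2 - sqrt(2)*q^4 + 15*sqrt(2)*q^3/2 + 65*q^3/4 - 65*sqrt(2)*q^2/4 - 45*q^2/8 - 63*q/8 + 45*sqrt(2)*q/8 + 63*sqrt(2)/8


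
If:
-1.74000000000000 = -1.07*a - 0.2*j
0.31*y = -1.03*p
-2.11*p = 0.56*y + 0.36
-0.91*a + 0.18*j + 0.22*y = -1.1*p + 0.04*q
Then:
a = 0.551638349556474 - 0.0213561131873999*q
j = 0.114255205552589*q + 5.74873482987286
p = -1.44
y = 4.80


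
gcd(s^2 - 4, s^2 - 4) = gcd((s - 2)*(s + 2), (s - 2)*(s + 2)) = s^2 - 4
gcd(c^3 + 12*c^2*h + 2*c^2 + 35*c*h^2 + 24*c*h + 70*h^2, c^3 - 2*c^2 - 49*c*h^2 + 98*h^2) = c + 7*h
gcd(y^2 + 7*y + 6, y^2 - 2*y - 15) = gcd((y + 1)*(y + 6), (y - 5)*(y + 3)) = 1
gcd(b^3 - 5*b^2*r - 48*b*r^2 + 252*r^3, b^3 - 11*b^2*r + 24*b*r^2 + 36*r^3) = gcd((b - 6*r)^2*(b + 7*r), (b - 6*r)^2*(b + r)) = b^2 - 12*b*r + 36*r^2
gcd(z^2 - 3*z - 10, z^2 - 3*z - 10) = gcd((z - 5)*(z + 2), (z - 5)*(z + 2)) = z^2 - 3*z - 10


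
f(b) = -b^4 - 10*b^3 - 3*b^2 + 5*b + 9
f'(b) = -4*b^3 - 30*b^2 - 6*b + 5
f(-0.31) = 7.45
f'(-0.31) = 4.10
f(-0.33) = 7.37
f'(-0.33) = 3.86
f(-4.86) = 503.87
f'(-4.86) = -215.26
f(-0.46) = 6.99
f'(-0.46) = 1.80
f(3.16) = -420.41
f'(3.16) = -439.75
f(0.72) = 7.04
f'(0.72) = -16.36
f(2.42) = -172.49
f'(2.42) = -241.90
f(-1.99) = 50.29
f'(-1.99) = -70.34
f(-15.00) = -17616.00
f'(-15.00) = 6845.00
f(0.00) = 9.00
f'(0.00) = 5.00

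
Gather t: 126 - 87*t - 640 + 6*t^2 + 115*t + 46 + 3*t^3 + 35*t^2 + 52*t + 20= 3*t^3 + 41*t^2 + 80*t - 448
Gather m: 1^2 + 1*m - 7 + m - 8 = 2*m - 14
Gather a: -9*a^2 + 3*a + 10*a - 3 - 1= -9*a^2 + 13*a - 4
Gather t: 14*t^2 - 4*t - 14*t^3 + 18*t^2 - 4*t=-14*t^3 + 32*t^2 - 8*t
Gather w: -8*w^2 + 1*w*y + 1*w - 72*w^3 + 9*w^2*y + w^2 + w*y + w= -72*w^3 + w^2*(9*y - 7) + w*(2*y + 2)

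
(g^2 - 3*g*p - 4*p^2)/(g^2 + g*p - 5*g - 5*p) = (g - 4*p)/(g - 5)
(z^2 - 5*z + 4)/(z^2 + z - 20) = (z - 1)/(z + 5)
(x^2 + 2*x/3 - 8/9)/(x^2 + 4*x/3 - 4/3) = (x + 4/3)/(x + 2)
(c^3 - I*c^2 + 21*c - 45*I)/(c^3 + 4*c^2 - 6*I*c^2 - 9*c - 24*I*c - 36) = (c + 5*I)/(c + 4)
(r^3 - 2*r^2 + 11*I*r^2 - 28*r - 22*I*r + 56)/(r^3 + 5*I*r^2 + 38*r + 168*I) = (r - 2)/(r - 6*I)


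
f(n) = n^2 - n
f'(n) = 2*n - 1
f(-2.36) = 7.93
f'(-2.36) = -5.72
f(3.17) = 6.88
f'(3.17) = 5.34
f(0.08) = -0.07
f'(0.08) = -0.84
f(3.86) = 11.04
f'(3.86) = 6.72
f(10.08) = 91.53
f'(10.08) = 19.16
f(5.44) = 24.15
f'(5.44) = 9.88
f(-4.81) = 27.95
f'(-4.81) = -10.62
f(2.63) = 4.29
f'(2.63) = 4.26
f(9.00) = 72.00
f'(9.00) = 17.00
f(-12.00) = 156.00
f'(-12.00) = -25.00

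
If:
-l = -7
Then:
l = 7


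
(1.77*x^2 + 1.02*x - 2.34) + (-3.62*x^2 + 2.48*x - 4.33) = -1.85*x^2 + 3.5*x - 6.67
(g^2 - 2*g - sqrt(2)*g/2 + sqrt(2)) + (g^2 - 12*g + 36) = 2*g^2 - 14*g - sqrt(2)*g/2 + sqrt(2) + 36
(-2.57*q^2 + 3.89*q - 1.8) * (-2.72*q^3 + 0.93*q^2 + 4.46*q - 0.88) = 6.9904*q^5 - 12.9709*q^4 - 2.9485*q^3 + 17.937*q^2 - 11.4512*q + 1.584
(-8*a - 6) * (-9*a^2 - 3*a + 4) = 72*a^3 + 78*a^2 - 14*a - 24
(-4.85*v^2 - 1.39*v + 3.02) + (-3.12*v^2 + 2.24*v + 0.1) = -7.97*v^2 + 0.85*v + 3.12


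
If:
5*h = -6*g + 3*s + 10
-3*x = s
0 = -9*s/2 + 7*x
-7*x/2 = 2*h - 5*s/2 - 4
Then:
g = 0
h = 2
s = 0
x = 0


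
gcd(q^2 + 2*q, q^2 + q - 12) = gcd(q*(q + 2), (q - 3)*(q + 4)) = 1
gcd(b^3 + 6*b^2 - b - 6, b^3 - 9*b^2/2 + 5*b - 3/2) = b - 1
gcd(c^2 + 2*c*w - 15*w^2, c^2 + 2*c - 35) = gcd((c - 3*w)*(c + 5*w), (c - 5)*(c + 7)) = 1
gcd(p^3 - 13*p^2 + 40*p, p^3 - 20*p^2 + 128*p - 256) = p - 8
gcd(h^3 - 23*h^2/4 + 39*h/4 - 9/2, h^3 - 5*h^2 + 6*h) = h^2 - 5*h + 6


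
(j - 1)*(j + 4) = j^2 + 3*j - 4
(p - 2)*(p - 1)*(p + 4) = p^3 + p^2 - 10*p + 8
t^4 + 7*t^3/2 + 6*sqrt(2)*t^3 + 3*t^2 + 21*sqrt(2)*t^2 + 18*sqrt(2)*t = t*(t + 3/2)*(t + 2)*(t + 6*sqrt(2))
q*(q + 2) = q^2 + 2*q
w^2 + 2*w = w*(w + 2)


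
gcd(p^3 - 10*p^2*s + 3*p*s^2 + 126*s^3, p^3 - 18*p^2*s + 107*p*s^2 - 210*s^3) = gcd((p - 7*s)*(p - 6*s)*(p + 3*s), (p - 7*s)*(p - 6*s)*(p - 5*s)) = p^2 - 13*p*s + 42*s^2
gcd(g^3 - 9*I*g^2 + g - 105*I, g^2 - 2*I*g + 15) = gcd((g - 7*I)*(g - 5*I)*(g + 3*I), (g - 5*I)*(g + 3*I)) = g^2 - 2*I*g + 15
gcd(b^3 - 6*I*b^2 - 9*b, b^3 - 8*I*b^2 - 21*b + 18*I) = b^2 - 6*I*b - 9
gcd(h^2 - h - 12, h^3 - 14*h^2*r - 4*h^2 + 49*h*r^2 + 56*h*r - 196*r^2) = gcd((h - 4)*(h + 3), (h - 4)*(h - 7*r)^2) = h - 4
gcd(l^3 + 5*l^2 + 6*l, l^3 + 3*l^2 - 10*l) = l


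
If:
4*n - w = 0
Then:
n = w/4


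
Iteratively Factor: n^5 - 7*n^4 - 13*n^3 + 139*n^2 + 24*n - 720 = (n - 4)*(n^4 - 3*n^3 - 25*n^2 + 39*n + 180) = (n - 4)^2*(n^3 + n^2 - 21*n - 45) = (n - 5)*(n - 4)^2*(n^2 + 6*n + 9) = (n - 5)*(n - 4)^2*(n + 3)*(n + 3)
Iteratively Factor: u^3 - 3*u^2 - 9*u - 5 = (u + 1)*(u^2 - 4*u - 5) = (u + 1)^2*(u - 5)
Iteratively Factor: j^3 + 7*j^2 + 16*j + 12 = (j + 3)*(j^2 + 4*j + 4) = (j + 2)*(j + 3)*(j + 2)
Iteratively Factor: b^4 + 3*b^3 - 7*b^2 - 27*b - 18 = (b + 3)*(b^3 - 7*b - 6) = (b + 1)*(b + 3)*(b^2 - b - 6) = (b - 3)*(b + 1)*(b + 3)*(b + 2)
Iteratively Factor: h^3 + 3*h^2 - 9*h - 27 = (h - 3)*(h^2 + 6*h + 9) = (h - 3)*(h + 3)*(h + 3)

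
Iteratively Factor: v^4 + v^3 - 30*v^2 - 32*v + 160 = (v - 5)*(v^3 + 6*v^2 - 32) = (v - 5)*(v + 4)*(v^2 + 2*v - 8) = (v - 5)*(v - 2)*(v + 4)*(v + 4)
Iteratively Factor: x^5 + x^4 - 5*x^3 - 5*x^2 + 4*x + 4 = (x - 1)*(x^4 + 2*x^3 - 3*x^2 - 8*x - 4) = (x - 2)*(x - 1)*(x^3 + 4*x^2 + 5*x + 2) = (x - 2)*(x - 1)*(x + 2)*(x^2 + 2*x + 1) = (x - 2)*(x - 1)*(x + 1)*(x + 2)*(x + 1)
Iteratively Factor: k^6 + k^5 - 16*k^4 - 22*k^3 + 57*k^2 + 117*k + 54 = (k + 3)*(k^5 - 2*k^4 - 10*k^3 + 8*k^2 + 33*k + 18) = (k - 3)*(k + 3)*(k^4 + k^3 - 7*k^2 - 13*k - 6) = (k - 3)*(k + 1)*(k + 3)*(k^3 - 7*k - 6) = (k - 3)*(k + 1)*(k + 2)*(k + 3)*(k^2 - 2*k - 3) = (k - 3)*(k + 1)^2*(k + 2)*(k + 3)*(k - 3)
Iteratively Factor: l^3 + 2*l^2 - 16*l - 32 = (l + 2)*(l^2 - 16) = (l + 2)*(l + 4)*(l - 4)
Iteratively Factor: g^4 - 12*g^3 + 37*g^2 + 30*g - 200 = (g - 5)*(g^3 - 7*g^2 + 2*g + 40) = (g - 5)^2*(g^2 - 2*g - 8) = (g - 5)^2*(g + 2)*(g - 4)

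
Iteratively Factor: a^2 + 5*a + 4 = (a + 1)*(a + 4)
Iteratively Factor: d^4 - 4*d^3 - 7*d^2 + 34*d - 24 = (d - 4)*(d^3 - 7*d + 6) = (d - 4)*(d - 2)*(d^2 + 2*d - 3) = (d - 4)*(d - 2)*(d - 1)*(d + 3)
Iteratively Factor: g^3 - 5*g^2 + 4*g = (g - 1)*(g^2 - 4*g) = g*(g - 1)*(g - 4)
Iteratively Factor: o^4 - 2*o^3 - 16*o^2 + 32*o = (o)*(o^3 - 2*o^2 - 16*o + 32) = o*(o - 4)*(o^2 + 2*o - 8) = o*(o - 4)*(o - 2)*(o + 4)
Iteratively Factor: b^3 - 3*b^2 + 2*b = (b - 1)*(b^2 - 2*b) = b*(b - 1)*(b - 2)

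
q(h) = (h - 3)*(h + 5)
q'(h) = 2*h + 2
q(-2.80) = -12.76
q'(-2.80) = -3.60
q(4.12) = 10.21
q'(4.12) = 10.24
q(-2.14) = -14.70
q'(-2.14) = -2.28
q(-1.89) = -15.21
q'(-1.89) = -1.78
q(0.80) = -12.76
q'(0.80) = 3.60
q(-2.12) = -14.75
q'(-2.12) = -2.24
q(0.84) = -12.61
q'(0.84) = 3.68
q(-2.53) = -13.66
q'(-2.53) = -3.06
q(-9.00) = 48.00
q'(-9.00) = -16.00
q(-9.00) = 48.00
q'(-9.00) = -16.00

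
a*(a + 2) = a^2 + 2*a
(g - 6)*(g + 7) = g^2 + g - 42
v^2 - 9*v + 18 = (v - 6)*(v - 3)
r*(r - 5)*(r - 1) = r^3 - 6*r^2 + 5*r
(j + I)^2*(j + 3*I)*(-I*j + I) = -I*j^4 + 5*j^3 + I*j^3 - 5*j^2 + 7*I*j^2 - 3*j - 7*I*j + 3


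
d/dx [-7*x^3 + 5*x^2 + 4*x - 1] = -21*x^2 + 10*x + 4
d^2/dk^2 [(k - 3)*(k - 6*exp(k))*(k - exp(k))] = -7*k^2*exp(k) + 24*k*exp(2*k) - 7*k*exp(k) + 6*k - 48*exp(2*k) + 28*exp(k) - 6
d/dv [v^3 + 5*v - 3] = 3*v^2 + 5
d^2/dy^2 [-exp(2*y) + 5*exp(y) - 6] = (5 - 4*exp(y))*exp(y)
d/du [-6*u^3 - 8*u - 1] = -18*u^2 - 8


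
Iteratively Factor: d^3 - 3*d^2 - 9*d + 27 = (d + 3)*(d^2 - 6*d + 9) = (d - 3)*(d + 3)*(d - 3)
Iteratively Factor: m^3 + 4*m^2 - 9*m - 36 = (m - 3)*(m^2 + 7*m + 12) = (m - 3)*(m + 4)*(m + 3)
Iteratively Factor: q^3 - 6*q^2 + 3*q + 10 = (q - 5)*(q^2 - q - 2) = (q - 5)*(q + 1)*(q - 2)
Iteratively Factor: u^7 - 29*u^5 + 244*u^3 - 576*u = (u - 4)*(u^6 + 4*u^5 - 13*u^4 - 52*u^3 + 36*u^2 + 144*u) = (u - 4)*(u + 3)*(u^5 + u^4 - 16*u^3 - 4*u^2 + 48*u) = (u - 4)*(u + 3)*(u + 4)*(u^4 - 3*u^3 - 4*u^2 + 12*u) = u*(u - 4)*(u + 3)*(u + 4)*(u^3 - 3*u^2 - 4*u + 12) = u*(u - 4)*(u + 2)*(u + 3)*(u + 4)*(u^2 - 5*u + 6) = u*(u - 4)*(u - 2)*(u + 2)*(u + 3)*(u + 4)*(u - 3)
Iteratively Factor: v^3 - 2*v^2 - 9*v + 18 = (v - 3)*(v^2 + v - 6) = (v - 3)*(v - 2)*(v + 3)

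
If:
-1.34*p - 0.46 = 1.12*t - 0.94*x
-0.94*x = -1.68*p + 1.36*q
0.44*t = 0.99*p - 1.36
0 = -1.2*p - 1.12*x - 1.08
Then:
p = 0.43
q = 1.52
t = -2.12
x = -1.43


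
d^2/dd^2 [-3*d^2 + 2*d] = -6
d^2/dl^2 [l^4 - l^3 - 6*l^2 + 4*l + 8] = 12*l^2 - 6*l - 12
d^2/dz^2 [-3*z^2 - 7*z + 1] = -6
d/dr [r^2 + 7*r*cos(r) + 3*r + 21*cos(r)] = -7*r*sin(r) + 2*r - 21*sin(r) + 7*cos(r) + 3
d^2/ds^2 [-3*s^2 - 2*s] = -6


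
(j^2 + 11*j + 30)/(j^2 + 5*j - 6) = (j + 5)/(j - 1)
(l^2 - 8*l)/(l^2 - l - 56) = l/(l + 7)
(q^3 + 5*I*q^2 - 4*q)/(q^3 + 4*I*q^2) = (q + I)/q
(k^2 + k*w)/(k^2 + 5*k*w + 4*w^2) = k/(k + 4*w)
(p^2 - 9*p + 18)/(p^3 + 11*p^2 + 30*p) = (p^2 - 9*p + 18)/(p*(p^2 + 11*p + 30))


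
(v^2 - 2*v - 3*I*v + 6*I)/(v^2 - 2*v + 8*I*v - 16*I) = (v - 3*I)/(v + 8*I)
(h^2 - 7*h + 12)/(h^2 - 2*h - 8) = (h - 3)/(h + 2)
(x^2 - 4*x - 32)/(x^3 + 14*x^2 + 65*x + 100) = (x - 8)/(x^2 + 10*x + 25)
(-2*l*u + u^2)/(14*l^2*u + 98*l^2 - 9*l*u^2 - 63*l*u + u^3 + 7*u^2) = u/(-7*l*u - 49*l + u^2 + 7*u)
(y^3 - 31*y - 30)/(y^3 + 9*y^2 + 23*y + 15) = (y - 6)/(y + 3)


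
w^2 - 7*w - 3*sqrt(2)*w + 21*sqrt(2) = (w - 7)*(w - 3*sqrt(2))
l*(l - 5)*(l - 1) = l^3 - 6*l^2 + 5*l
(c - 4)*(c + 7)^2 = c^3 + 10*c^2 - 7*c - 196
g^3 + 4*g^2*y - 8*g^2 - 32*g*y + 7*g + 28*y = (g - 7)*(g - 1)*(g + 4*y)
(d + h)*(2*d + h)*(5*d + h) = 10*d^3 + 17*d^2*h + 8*d*h^2 + h^3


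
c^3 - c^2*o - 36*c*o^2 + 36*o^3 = (c - 6*o)*(c - o)*(c + 6*o)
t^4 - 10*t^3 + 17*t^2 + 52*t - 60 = (t - 6)*(t - 5)*(t - 1)*(t + 2)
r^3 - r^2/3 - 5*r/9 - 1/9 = (r - 1)*(r + 1/3)^2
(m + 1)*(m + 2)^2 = m^3 + 5*m^2 + 8*m + 4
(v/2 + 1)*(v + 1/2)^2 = v^3/2 + 3*v^2/2 + 9*v/8 + 1/4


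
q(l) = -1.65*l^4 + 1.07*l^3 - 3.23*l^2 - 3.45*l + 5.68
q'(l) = -6.6*l^3 + 3.21*l^2 - 6.46*l - 3.45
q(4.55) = -683.28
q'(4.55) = -588.08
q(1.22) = -5.05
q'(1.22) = -18.54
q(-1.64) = -14.01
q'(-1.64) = 44.89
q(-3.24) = -235.27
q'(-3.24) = 275.66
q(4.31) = -552.89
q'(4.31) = -500.08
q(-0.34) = 6.42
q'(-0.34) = -0.62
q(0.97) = -1.19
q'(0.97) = -12.72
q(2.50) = -70.87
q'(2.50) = -102.66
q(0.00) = 5.68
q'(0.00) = -3.45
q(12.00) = -32866.28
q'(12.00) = -11023.53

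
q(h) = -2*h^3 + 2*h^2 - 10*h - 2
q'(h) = -6*h^2 + 4*h - 10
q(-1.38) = 20.86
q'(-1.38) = -26.95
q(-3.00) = 100.00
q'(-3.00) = -76.00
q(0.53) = -7.04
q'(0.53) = -9.57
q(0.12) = -3.17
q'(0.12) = -9.61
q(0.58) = -7.52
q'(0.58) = -9.70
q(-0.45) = 3.09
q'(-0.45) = -13.02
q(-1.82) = 34.88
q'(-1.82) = -37.15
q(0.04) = -2.40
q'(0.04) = -9.85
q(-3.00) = 100.00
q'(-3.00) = -76.00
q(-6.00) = 562.00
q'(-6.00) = -250.00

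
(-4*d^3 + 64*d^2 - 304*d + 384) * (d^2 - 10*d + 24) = -4*d^5 + 104*d^4 - 1040*d^3 + 4960*d^2 - 11136*d + 9216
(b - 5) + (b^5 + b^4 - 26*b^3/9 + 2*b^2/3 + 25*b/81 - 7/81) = b^5 + b^4 - 26*b^3/9 + 2*b^2/3 + 106*b/81 - 412/81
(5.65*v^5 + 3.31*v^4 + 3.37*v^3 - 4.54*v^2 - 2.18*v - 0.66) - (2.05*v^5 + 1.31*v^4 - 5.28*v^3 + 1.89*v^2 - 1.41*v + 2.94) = 3.6*v^5 + 2.0*v^4 + 8.65*v^3 - 6.43*v^2 - 0.77*v - 3.6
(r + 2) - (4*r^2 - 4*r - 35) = -4*r^2 + 5*r + 37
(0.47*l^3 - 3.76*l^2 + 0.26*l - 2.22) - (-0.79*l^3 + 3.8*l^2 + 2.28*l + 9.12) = 1.26*l^3 - 7.56*l^2 - 2.02*l - 11.34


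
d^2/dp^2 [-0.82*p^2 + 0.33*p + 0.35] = -1.64000000000000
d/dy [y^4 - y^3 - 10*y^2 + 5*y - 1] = 4*y^3 - 3*y^2 - 20*y + 5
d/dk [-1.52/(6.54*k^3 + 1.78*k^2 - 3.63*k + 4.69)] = (29.8224*k^2 + 5.4112*k - 5.5176)/(6.54*k^3 + 1.78*k^2 - 3.63*k + 4.69)^2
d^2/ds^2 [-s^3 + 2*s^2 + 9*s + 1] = 4 - 6*s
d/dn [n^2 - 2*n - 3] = 2*n - 2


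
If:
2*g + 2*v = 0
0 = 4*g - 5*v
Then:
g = 0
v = 0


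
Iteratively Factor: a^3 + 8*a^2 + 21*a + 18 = (a + 3)*(a^2 + 5*a + 6) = (a + 2)*(a + 3)*(a + 3)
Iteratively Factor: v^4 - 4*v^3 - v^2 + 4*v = (v - 1)*(v^3 - 3*v^2 - 4*v) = v*(v - 1)*(v^2 - 3*v - 4) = v*(v - 1)*(v + 1)*(v - 4)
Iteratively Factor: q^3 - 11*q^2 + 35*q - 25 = (q - 1)*(q^2 - 10*q + 25) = (q - 5)*(q - 1)*(q - 5)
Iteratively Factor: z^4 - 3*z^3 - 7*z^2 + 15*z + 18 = (z - 3)*(z^3 - 7*z - 6) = (z - 3)^2*(z^2 + 3*z + 2) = (z - 3)^2*(z + 1)*(z + 2)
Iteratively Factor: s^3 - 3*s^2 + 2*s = (s - 1)*(s^2 - 2*s) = s*(s - 1)*(s - 2)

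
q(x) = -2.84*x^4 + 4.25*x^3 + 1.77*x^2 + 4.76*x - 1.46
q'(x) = -11.36*x^3 + 12.75*x^2 + 3.54*x + 4.76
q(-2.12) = -101.46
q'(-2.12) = 162.80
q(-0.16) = -2.20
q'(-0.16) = 4.57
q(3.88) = -351.74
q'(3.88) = -453.11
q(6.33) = -3382.12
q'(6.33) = -2343.26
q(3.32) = -155.66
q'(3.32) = -258.66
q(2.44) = -18.23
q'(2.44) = -75.72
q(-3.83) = -843.60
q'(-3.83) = 816.46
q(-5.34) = -2932.88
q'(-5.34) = 2079.26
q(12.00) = -51235.70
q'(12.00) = -17746.84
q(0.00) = -1.46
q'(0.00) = 4.76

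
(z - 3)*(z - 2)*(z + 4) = z^3 - z^2 - 14*z + 24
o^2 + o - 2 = (o - 1)*(o + 2)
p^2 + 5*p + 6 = (p + 2)*(p + 3)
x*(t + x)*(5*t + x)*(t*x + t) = 5*t^3*x^2 + 5*t^3*x + 6*t^2*x^3 + 6*t^2*x^2 + t*x^4 + t*x^3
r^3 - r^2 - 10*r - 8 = (r - 4)*(r + 1)*(r + 2)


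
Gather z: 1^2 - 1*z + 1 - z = 2 - 2*z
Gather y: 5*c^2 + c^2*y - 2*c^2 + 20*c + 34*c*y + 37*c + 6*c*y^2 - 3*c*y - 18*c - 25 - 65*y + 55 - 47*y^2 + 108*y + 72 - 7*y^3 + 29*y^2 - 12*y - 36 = 3*c^2 + 39*c - 7*y^3 + y^2*(6*c - 18) + y*(c^2 + 31*c + 31) + 66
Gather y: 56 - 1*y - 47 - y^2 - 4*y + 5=-y^2 - 5*y + 14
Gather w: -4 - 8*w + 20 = 16 - 8*w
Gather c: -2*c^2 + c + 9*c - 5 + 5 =-2*c^2 + 10*c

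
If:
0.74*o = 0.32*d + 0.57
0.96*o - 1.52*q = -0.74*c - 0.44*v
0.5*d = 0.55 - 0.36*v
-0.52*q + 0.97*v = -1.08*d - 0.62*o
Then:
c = 6.12776310614148 - 0.193198853739394*v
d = 1.1 - 0.72*v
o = 1.24594594594595 - 0.311351351351351*v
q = 3.77016632016632 - 0.00122661122661123*v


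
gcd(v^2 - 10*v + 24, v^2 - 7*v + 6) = v - 6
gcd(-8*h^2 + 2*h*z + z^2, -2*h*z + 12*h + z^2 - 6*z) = -2*h + z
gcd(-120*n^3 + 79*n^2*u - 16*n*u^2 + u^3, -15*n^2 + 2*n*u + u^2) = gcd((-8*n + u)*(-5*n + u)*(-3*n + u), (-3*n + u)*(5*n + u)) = -3*n + u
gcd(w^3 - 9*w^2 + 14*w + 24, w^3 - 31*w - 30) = w^2 - 5*w - 6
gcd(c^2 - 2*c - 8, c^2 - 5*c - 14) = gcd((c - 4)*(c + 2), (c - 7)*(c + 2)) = c + 2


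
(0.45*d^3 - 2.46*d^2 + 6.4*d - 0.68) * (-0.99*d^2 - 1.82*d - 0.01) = -0.4455*d^5 + 1.6164*d^4 - 1.8633*d^3 - 10.9502*d^2 + 1.1736*d + 0.0068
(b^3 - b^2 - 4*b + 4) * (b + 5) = b^4 + 4*b^3 - 9*b^2 - 16*b + 20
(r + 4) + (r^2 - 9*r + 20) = r^2 - 8*r + 24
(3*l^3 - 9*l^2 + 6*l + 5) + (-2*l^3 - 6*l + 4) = l^3 - 9*l^2 + 9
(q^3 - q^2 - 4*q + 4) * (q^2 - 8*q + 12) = q^5 - 9*q^4 + 16*q^3 + 24*q^2 - 80*q + 48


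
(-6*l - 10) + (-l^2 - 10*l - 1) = -l^2 - 16*l - 11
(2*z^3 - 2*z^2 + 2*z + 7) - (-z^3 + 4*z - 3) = 3*z^3 - 2*z^2 - 2*z + 10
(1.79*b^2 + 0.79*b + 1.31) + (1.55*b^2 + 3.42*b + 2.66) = 3.34*b^2 + 4.21*b + 3.97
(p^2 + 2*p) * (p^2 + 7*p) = p^4 + 9*p^3 + 14*p^2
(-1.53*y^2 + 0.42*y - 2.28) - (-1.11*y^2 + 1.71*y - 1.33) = -0.42*y^2 - 1.29*y - 0.95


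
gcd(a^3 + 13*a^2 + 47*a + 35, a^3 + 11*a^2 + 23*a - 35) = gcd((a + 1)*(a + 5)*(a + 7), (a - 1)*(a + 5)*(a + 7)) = a^2 + 12*a + 35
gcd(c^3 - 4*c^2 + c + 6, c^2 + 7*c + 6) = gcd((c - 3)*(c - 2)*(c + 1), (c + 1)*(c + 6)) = c + 1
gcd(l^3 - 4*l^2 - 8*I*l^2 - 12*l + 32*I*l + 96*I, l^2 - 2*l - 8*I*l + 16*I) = l - 8*I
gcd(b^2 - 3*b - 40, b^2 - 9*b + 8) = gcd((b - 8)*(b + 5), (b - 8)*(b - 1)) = b - 8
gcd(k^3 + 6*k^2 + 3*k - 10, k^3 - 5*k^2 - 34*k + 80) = k + 5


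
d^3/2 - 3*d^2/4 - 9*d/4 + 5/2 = (d/2 + 1)*(d - 5/2)*(d - 1)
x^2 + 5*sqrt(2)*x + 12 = (x + 2*sqrt(2))*(x + 3*sqrt(2))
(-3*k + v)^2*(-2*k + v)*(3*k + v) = -54*k^4 + 45*k^3*v - 3*k^2*v^2 - 5*k*v^3 + v^4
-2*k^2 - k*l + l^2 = (-2*k + l)*(k + l)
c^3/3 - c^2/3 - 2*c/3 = c*(c/3 + 1/3)*(c - 2)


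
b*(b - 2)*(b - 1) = b^3 - 3*b^2 + 2*b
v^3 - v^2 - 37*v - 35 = (v - 7)*(v + 1)*(v + 5)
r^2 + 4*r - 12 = (r - 2)*(r + 6)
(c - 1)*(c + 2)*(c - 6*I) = c^3 + c^2 - 6*I*c^2 - 2*c - 6*I*c + 12*I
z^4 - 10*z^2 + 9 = (z - 3)*(z - 1)*(z + 1)*(z + 3)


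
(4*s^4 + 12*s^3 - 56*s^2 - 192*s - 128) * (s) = 4*s^5 + 12*s^4 - 56*s^3 - 192*s^2 - 128*s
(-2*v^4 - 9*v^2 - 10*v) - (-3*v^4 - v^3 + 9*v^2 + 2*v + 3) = v^4 + v^3 - 18*v^2 - 12*v - 3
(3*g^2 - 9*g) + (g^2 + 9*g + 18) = 4*g^2 + 18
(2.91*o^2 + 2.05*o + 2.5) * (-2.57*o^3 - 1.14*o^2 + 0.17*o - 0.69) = -7.4787*o^5 - 8.5859*o^4 - 8.2673*o^3 - 4.5094*o^2 - 0.9895*o - 1.725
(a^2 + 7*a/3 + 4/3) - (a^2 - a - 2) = 10*a/3 + 10/3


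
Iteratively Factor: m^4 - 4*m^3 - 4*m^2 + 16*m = (m - 2)*(m^3 - 2*m^2 - 8*m) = (m - 4)*(m - 2)*(m^2 + 2*m) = m*(m - 4)*(m - 2)*(m + 2)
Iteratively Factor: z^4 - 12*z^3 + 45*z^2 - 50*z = (z)*(z^3 - 12*z^2 + 45*z - 50) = z*(z - 2)*(z^2 - 10*z + 25) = z*(z - 5)*(z - 2)*(z - 5)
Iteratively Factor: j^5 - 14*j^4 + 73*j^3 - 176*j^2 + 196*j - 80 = (j - 1)*(j^4 - 13*j^3 + 60*j^2 - 116*j + 80) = (j - 2)*(j - 1)*(j^3 - 11*j^2 + 38*j - 40) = (j - 5)*(j - 2)*(j - 1)*(j^2 - 6*j + 8) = (j - 5)*(j - 4)*(j - 2)*(j - 1)*(j - 2)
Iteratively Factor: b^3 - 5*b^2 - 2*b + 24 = (b + 2)*(b^2 - 7*b + 12) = (b - 3)*(b + 2)*(b - 4)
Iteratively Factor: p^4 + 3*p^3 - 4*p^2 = (p)*(p^3 + 3*p^2 - 4*p) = p*(p - 1)*(p^2 + 4*p) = p*(p - 1)*(p + 4)*(p)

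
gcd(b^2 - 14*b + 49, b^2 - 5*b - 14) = b - 7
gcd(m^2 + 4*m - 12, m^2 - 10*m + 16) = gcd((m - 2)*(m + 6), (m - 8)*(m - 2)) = m - 2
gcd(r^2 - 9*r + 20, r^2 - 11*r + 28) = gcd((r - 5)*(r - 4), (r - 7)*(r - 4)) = r - 4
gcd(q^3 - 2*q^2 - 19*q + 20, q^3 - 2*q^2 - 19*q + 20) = q^3 - 2*q^2 - 19*q + 20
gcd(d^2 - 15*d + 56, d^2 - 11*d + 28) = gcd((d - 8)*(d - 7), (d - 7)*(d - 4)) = d - 7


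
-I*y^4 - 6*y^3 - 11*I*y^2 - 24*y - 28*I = (y - 7*I)*(y - 2*I)*(y + 2*I)*(-I*y + 1)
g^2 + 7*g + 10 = (g + 2)*(g + 5)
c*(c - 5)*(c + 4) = c^3 - c^2 - 20*c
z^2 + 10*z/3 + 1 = (z + 1/3)*(z + 3)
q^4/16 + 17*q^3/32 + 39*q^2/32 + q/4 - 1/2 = (q/4 + 1)^2*(q - 1/2)*(q + 1)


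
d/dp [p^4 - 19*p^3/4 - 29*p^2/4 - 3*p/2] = 4*p^3 - 57*p^2/4 - 29*p/2 - 3/2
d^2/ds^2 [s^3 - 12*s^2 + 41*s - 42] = 6*s - 24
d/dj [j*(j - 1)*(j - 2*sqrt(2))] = 3*j^2 - 4*sqrt(2)*j - 2*j + 2*sqrt(2)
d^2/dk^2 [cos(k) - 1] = -cos(k)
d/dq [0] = 0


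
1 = 1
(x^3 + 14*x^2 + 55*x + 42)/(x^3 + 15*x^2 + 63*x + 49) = (x + 6)/(x + 7)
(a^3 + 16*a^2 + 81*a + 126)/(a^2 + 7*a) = a + 9 + 18/a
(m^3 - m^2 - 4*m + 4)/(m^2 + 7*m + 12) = (m^3 - m^2 - 4*m + 4)/(m^2 + 7*m + 12)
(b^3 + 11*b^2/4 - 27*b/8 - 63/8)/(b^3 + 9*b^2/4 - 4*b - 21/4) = (b + 3/2)/(b + 1)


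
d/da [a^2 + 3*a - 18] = 2*a + 3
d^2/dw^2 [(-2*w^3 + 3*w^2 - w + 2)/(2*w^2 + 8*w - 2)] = (-47*w^3 + 39*w^2 + 15*w + 33)/(w^6 + 12*w^5 + 45*w^4 + 40*w^3 - 45*w^2 + 12*w - 1)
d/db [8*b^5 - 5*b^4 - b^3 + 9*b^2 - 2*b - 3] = 40*b^4 - 20*b^3 - 3*b^2 + 18*b - 2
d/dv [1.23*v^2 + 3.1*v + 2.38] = 2.46*v + 3.1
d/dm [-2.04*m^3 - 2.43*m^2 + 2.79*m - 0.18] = -6.12*m^2 - 4.86*m + 2.79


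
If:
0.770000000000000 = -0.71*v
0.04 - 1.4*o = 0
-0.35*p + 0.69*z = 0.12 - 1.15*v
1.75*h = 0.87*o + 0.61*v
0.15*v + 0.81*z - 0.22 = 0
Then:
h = -0.36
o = 0.03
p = -2.97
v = -1.08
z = 0.47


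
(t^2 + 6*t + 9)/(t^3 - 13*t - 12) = (t + 3)/(t^2 - 3*t - 4)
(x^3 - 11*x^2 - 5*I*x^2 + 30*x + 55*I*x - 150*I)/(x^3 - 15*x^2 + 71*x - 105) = (x^2 - x*(6 + 5*I) + 30*I)/(x^2 - 10*x + 21)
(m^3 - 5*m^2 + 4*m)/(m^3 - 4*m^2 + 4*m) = (m^2 - 5*m + 4)/(m^2 - 4*m + 4)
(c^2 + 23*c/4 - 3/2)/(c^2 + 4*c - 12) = (c - 1/4)/(c - 2)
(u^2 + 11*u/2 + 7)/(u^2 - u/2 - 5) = (2*u + 7)/(2*u - 5)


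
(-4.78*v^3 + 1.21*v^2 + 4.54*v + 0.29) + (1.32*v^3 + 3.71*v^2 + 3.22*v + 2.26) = -3.46*v^3 + 4.92*v^2 + 7.76*v + 2.55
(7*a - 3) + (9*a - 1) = 16*a - 4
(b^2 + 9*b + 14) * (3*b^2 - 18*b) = 3*b^4 + 9*b^3 - 120*b^2 - 252*b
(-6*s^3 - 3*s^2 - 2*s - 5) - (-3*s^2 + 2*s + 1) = -6*s^3 - 4*s - 6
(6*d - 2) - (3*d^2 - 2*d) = -3*d^2 + 8*d - 2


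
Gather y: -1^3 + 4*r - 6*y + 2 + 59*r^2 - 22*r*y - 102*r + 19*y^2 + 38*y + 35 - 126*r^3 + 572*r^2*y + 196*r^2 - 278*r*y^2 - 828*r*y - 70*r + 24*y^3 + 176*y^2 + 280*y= -126*r^3 + 255*r^2 - 168*r + 24*y^3 + y^2*(195 - 278*r) + y*(572*r^2 - 850*r + 312) + 36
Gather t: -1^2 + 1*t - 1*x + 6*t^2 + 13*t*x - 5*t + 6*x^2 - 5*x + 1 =6*t^2 + t*(13*x - 4) + 6*x^2 - 6*x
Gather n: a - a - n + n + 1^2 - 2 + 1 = 0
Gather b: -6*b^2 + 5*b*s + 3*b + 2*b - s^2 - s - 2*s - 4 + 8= -6*b^2 + b*(5*s + 5) - s^2 - 3*s + 4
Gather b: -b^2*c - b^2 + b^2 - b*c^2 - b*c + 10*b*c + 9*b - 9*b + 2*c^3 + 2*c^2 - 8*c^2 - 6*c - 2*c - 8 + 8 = -b^2*c + b*(-c^2 + 9*c) + 2*c^3 - 6*c^2 - 8*c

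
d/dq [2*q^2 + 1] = 4*q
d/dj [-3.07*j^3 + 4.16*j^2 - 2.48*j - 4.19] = -9.21*j^2 + 8.32*j - 2.48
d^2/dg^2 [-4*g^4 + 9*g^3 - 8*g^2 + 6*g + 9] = -48*g^2 + 54*g - 16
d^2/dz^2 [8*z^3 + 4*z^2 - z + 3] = 48*z + 8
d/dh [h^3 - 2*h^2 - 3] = h*(3*h - 4)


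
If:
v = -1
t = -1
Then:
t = -1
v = -1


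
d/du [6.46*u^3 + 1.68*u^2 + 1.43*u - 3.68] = 19.38*u^2 + 3.36*u + 1.43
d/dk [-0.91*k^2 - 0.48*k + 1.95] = -1.82*k - 0.48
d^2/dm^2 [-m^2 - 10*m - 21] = -2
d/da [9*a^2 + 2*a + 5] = 18*a + 2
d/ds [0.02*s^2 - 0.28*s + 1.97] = 0.04*s - 0.28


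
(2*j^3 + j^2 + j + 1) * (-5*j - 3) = -10*j^4 - 11*j^3 - 8*j^2 - 8*j - 3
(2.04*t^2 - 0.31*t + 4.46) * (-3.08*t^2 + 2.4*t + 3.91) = -6.2832*t^4 + 5.8508*t^3 - 6.5044*t^2 + 9.4919*t + 17.4386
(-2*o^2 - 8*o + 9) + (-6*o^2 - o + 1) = -8*o^2 - 9*o + 10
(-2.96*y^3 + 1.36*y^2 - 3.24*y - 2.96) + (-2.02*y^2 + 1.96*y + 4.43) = -2.96*y^3 - 0.66*y^2 - 1.28*y + 1.47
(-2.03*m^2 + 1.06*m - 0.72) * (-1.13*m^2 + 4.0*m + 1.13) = 2.2939*m^4 - 9.3178*m^3 + 2.7597*m^2 - 1.6822*m - 0.8136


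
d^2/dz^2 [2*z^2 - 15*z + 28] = 4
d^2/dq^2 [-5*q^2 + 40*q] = -10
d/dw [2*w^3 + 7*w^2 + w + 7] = 6*w^2 + 14*w + 1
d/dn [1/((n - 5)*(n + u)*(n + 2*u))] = (-(n - 5)*(n + u) - (n - 5)*(n + 2*u) - (n + u)*(n + 2*u))/((n - 5)^2*(n + u)^2*(n + 2*u)^2)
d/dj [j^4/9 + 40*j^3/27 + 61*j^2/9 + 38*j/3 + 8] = 4*j^3/9 + 40*j^2/9 + 122*j/9 + 38/3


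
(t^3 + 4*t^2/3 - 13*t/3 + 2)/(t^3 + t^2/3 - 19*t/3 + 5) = (3*t - 2)/(3*t - 5)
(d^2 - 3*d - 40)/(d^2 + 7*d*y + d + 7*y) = (d^2 - 3*d - 40)/(d^2 + 7*d*y + d + 7*y)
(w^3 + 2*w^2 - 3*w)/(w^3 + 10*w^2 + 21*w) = (w - 1)/(w + 7)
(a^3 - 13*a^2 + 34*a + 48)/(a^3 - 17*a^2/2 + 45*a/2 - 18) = 2*(a^3 - 13*a^2 + 34*a + 48)/(2*a^3 - 17*a^2 + 45*a - 36)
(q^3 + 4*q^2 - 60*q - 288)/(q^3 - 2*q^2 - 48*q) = (q + 6)/q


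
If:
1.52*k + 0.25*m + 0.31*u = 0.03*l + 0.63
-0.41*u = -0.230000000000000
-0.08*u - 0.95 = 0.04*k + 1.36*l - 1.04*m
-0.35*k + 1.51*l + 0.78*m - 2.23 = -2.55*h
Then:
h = 1.35184164510147 - 0.78179970499126*m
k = 0.285460424223271 - 0.149294140398376*m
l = 0.769096886482305*m - 0.739923871874573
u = 0.56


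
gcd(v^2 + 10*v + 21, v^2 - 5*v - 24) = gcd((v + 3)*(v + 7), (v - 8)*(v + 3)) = v + 3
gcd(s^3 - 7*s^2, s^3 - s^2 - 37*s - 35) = s - 7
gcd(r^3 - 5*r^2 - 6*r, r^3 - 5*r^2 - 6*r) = r^3 - 5*r^2 - 6*r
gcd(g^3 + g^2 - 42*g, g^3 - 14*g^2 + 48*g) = g^2 - 6*g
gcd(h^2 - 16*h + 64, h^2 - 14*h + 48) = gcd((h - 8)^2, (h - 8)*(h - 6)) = h - 8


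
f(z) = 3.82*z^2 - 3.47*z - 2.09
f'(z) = 7.64*z - 3.47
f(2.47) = 12.64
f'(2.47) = 15.40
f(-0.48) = 0.46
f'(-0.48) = -7.14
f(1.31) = -0.08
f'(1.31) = 6.54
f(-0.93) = 4.44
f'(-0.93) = -10.58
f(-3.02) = 43.23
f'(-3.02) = -26.54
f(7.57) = 190.55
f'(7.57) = 54.36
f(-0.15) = -1.48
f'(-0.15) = -4.62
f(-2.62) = 33.22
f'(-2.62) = -23.49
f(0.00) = -2.09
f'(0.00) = -3.47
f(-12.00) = 589.63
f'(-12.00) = -95.15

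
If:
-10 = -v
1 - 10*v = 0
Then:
No Solution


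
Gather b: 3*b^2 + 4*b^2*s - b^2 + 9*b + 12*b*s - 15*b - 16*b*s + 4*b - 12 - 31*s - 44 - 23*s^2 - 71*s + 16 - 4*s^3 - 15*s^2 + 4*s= b^2*(4*s + 2) + b*(-4*s - 2) - 4*s^3 - 38*s^2 - 98*s - 40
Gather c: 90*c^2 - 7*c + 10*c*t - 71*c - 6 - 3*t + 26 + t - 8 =90*c^2 + c*(10*t - 78) - 2*t + 12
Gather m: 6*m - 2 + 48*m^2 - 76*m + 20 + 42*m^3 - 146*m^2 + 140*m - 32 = 42*m^3 - 98*m^2 + 70*m - 14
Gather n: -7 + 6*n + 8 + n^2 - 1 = n^2 + 6*n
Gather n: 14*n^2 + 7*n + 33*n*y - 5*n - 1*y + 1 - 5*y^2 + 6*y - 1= 14*n^2 + n*(33*y + 2) - 5*y^2 + 5*y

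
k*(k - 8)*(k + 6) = k^3 - 2*k^2 - 48*k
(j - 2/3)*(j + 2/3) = j^2 - 4/9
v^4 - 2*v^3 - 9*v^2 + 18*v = v*(v - 3)*(v - 2)*(v + 3)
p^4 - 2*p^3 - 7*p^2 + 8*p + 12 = (p - 3)*(p - 2)*(p + 1)*(p + 2)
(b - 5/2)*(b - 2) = b^2 - 9*b/2 + 5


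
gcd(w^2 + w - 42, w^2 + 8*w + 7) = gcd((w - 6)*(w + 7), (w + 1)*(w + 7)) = w + 7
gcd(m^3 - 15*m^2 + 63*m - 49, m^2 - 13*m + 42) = m - 7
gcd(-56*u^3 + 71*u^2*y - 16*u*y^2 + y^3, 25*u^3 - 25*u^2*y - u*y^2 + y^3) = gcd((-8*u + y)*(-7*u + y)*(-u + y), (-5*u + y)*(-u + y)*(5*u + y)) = -u + y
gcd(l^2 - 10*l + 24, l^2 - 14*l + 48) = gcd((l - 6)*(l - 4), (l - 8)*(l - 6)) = l - 6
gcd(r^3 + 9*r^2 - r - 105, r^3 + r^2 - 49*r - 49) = r + 7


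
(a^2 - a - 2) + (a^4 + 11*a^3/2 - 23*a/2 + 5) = a^4 + 11*a^3/2 + a^2 - 25*a/2 + 3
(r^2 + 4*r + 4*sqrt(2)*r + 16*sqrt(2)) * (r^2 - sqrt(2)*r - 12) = r^4 + 4*r^3 + 3*sqrt(2)*r^3 - 20*r^2 + 12*sqrt(2)*r^2 - 80*r - 48*sqrt(2)*r - 192*sqrt(2)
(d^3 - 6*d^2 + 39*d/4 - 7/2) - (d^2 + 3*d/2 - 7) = d^3 - 7*d^2 + 33*d/4 + 7/2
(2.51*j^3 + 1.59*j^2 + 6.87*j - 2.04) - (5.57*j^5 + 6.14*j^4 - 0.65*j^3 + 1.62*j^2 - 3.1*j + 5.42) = -5.57*j^5 - 6.14*j^4 + 3.16*j^3 - 0.03*j^2 + 9.97*j - 7.46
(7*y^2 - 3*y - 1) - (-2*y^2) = 9*y^2 - 3*y - 1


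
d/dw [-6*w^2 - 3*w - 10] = -12*w - 3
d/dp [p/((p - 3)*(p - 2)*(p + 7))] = 2*(-p^3 - p^2 + 21)/(p^6 + 4*p^5 - 54*p^4 - 32*p^3 + 1009*p^2 - 2436*p + 1764)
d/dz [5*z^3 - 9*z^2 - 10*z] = 15*z^2 - 18*z - 10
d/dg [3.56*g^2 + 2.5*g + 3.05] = 7.12*g + 2.5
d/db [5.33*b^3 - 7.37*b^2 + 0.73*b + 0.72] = 15.99*b^2 - 14.74*b + 0.73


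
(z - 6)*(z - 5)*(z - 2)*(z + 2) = z^4 - 11*z^3 + 26*z^2 + 44*z - 120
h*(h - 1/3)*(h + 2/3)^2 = h^4 + h^3 - 4*h/27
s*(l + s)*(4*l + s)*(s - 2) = 4*l^2*s^2 - 8*l^2*s + 5*l*s^3 - 10*l*s^2 + s^4 - 2*s^3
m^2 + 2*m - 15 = (m - 3)*(m + 5)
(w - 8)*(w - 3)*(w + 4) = w^3 - 7*w^2 - 20*w + 96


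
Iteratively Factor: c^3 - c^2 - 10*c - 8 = (c - 4)*(c^2 + 3*c + 2) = (c - 4)*(c + 2)*(c + 1)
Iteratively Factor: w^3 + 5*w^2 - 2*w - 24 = (w + 3)*(w^2 + 2*w - 8) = (w + 3)*(w + 4)*(w - 2)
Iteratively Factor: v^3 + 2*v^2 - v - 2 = (v + 1)*(v^2 + v - 2) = (v + 1)*(v + 2)*(v - 1)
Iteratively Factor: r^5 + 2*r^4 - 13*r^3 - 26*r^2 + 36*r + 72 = (r - 3)*(r^4 + 5*r^3 + 2*r^2 - 20*r - 24) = (r - 3)*(r - 2)*(r^3 + 7*r^2 + 16*r + 12) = (r - 3)*(r - 2)*(r + 2)*(r^2 + 5*r + 6) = (r - 3)*(r - 2)*(r + 2)*(r + 3)*(r + 2)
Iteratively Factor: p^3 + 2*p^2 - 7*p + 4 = (p + 4)*(p^2 - 2*p + 1) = (p - 1)*(p + 4)*(p - 1)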